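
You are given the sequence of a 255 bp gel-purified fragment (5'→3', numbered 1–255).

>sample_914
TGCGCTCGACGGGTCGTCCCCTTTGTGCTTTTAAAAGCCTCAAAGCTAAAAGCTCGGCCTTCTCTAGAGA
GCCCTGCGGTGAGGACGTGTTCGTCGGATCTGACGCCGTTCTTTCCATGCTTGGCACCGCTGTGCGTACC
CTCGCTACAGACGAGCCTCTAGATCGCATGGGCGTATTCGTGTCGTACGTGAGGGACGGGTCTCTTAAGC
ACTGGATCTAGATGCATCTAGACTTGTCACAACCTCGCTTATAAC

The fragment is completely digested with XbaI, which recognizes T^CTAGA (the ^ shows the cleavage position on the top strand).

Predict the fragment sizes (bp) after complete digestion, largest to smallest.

XbaI sites (TCTAGA) start at positions 63, 158, 217, 227.
XbaI cuts after the first base of each site, so after positions 63, 158, 217, 227.
Linear molecule, 4 cuts → 5 fragments:
  1–63 → 63 bp
  64–158 → 95 bp
  159–217 → 59 bp
  218–227 → 10 bp
  228–255 → 28 bp
Sorted largest to smallest: 95, 63, 59, 28, 10 bp.

95, 63, 59, 28, 10 bp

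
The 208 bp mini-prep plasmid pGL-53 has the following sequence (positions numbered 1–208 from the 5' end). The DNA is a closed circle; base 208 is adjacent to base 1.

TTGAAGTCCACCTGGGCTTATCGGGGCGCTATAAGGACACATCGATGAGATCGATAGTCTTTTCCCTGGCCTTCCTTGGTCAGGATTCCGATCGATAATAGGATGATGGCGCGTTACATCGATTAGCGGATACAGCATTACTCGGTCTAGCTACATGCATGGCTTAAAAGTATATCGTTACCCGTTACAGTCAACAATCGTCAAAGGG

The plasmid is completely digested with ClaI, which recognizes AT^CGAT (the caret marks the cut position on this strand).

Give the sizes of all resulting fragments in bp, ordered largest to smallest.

ClaI sites (ATCGAT) start at positions 41, 50, 91, 118.
ClaI cuts after base 2 of each site, so after positions 42, 51, 92, 119.
Circular molecule, 4 cuts → 4 fragments:
  43–51 → 9 bp
  52–92 → 41 bp
  93–119 → 27 bp
  120–208 then 1–42 → 89 + 42 = 131 bp
Sorted largest to smallest: 131, 41, 27, 9 bp.

131, 41, 27, 9 bp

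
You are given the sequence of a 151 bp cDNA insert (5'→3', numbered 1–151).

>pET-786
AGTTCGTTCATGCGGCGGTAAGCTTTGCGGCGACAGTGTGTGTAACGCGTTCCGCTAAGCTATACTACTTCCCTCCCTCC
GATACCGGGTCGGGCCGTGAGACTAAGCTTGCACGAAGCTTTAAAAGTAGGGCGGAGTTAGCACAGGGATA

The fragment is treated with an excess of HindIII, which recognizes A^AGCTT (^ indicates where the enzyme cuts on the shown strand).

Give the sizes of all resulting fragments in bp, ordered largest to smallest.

85, 35, 20, 11 bp

HindIII sites (AAGCTT) start at positions 20, 105, 116.
HindIII cuts after the first base of each site, so after positions 20, 105, 116.
Linear molecule, 3 cuts → 4 fragments:
  1–20 → 20 bp
  21–105 → 85 bp
  106–116 → 11 bp
  117–151 → 35 bp
Sorted largest to smallest: 85, 35, 20, 11 bp.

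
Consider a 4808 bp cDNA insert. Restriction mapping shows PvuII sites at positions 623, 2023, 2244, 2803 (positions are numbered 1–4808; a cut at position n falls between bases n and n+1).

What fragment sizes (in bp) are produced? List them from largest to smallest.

2005, 1400, 623, 559, 221 bp

Linear molecule, 4 cuts → 5 fragments:
  623 − 0 = 623 bp
  2023 − 623 = 1400 bp
  2244 − 2023 = 221 bp
  2803 − 2244 = 559 bp
  4808 − 2803 = 2005 bp
Sorted largest to smallest: 2005, 1400, 623, 559, 221 bp.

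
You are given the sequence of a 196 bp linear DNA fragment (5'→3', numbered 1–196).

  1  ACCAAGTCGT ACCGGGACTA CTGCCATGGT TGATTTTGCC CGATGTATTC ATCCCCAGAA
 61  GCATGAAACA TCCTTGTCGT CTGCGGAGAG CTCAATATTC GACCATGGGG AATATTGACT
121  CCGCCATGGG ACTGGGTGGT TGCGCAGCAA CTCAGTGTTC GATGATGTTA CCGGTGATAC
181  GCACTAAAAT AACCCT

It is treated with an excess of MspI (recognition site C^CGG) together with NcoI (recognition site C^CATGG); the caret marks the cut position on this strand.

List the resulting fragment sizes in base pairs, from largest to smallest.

MspI sites (CCGG) start at positions 12, 171.
MspI cuts after the first base of each site, so after positions 12, 171.
NcoI sites (CCATGG) start at positions 24, 103, 124.
NcoI cuts after the first base of each site, so after positions 24, 103, 124.
Combined cut positions: 12, 24, 103, 124, 171.
Linear molecule, 5 cuts → 6 fragments:
  1–12 → 12 bp
  13–24 → 12 bp
  25–103 → 79 bp
  104–124 → 21 bp
  125–171 → 47 bp
  172–196 → 25 bp
Sorted largest to smallest: 79, 47, 25, 21, 12, 12 bp.

79, 47, 25, 21, 12, 12 bp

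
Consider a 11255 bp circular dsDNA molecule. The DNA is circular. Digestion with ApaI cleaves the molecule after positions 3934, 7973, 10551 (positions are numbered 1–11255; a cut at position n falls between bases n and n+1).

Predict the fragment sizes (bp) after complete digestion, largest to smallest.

4638, 4039, 2578 bp

Circular molecule, 3 cuts → 3 fragments:
  7973 − 3934 = 4039 bp
  10551 − 7973 = 2578 bp
  wrap: 11255 − 10551 + 3934 = 4638 bp
Sorted largest to smallest: 4638, 4039, 2578 bp.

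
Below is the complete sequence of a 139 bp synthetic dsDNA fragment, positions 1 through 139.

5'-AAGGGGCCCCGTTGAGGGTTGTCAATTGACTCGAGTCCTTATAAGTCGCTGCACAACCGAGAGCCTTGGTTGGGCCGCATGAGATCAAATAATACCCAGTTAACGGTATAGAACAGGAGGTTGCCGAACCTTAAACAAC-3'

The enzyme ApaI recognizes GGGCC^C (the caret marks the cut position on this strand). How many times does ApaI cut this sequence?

GGGCCC occurs starting at position 4.
ApaI cuts at 1 site.

1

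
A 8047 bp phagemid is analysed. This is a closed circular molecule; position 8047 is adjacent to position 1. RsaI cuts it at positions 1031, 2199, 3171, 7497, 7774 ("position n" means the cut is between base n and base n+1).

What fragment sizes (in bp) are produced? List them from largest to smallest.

4326, 1304, 1168, 972, 277 bp

Circular molecule, 5 cuts → 5 fragments:
  2199 − 1031 = 1168 bp
  3171 − 2199 = 972 bp
  7497 − 3171 = 4326 bp
  7774 − 7497 = 277 bp
  wrap: 8047 − 7774 + 1031 = 1304 bp
Sorted largest to smallest: 4326, 1304, 1168, 972, 277 bp.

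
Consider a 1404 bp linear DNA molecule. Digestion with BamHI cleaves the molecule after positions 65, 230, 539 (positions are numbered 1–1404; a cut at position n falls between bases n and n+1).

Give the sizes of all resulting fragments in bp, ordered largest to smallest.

865, 309, 165, 65 bp

Linear molecule, 3 cuts → 4 fragments:
  65 − 0 = 65 bp
  230 − 65 = 165 bp
  539 − 230 = 309 bp
  1404 − 539 = 865 bp
Sorted largest to smallest: 865, 309, 165, 65 bp.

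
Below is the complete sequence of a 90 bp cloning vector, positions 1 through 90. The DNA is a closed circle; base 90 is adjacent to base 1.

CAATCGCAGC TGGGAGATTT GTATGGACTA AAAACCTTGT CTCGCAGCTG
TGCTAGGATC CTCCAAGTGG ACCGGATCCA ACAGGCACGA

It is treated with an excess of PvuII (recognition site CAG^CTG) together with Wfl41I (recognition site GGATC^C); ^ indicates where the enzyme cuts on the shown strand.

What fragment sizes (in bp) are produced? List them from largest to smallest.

PvuII sites (CAGCTG) start at positions 7, 45.
PvuII cuts after base 3 of each site, so after positions 9, 47.
Wfl41I sites (GGATCC) start at positions 56, 74.
Wfl41I cuts after base 5 of each site (before the last base), so after positions 60, 78.
Combined cut positions: 9, 47, 60, 78.
Circular molecule, 4 cuts → 4 fragments:
  10–47 → 38 bp
  48–60 → 13 bp
  61–78 → 18 bp
  79–90 then 1–9 → 12 + 9 = 21 bp
Sorted largest to smallest: 38, 21, 18, 13 bp.

38, 21, 18, 13 bp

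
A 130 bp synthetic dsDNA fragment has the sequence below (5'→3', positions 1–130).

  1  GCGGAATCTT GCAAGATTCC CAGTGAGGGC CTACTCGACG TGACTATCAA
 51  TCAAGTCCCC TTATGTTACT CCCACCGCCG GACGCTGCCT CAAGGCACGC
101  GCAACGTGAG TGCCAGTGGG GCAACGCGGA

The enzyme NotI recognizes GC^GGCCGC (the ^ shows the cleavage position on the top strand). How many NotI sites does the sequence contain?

0

No occurrence of GCGGCCGC is present in the sequence.
NotI does not cut: 0 sites.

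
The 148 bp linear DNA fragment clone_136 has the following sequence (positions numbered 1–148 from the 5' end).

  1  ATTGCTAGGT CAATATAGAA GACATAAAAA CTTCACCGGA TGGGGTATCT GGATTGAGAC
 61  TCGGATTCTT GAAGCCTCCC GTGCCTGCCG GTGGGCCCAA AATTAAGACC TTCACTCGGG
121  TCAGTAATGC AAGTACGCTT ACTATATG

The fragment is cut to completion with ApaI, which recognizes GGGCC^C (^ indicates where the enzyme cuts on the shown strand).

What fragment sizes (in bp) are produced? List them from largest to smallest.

97, 51 bp

The ApaI site (GGGCCC) starts at position 93.
ApaI cuts after base 5 of each site (before the last base), so after position 97.
Linear molecule, 1 cut → 2 fragments:
  1–97 → 97 bp
  98–148 → 51 bp
Sorted largest to smallest: 97, 51 bp.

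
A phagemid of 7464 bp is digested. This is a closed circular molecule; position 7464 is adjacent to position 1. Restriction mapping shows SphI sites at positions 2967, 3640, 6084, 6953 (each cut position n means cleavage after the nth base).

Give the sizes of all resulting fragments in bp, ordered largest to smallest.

Circular molecule, 4 cuts → 4 fragments:
  3640 − 2967 = 673 bp
  6084 − 3640 = 2444 bp
  6953 − 6084 = 869 bp
  wrap: 7464 − 6953 + 2967 = 3478 bp
Sorted largest to smallest: 3478, 2444, 869, 673 bp.

3478, 2444, 869, 673 bp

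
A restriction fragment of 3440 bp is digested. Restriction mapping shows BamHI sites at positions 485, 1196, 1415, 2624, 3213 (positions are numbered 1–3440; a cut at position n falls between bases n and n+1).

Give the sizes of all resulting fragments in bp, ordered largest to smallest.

Linear molecule, 5 cuts → 6 fragments:
  485 − 0 = 485 bp
  1196 − 485 = 711 bp
  1415 − 1196 = 219 bp
  2624 − 1415 = 1209 bp
  3213 − 2624 = 589 bp
  3440 − 3213 = 227 bp
Sorted largest to smallest: 1209, 711, 589, 485, 227, 219 bp.

1209, 711, 589, 485, 227, 219 bp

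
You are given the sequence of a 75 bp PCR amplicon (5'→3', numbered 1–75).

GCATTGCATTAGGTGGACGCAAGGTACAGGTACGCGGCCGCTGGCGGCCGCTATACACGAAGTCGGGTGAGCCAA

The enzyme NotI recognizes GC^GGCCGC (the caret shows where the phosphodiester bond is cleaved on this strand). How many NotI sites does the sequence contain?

GCGGCCGC occurs starting at positions 34, 44.
NotI cuts at 2 sites.

2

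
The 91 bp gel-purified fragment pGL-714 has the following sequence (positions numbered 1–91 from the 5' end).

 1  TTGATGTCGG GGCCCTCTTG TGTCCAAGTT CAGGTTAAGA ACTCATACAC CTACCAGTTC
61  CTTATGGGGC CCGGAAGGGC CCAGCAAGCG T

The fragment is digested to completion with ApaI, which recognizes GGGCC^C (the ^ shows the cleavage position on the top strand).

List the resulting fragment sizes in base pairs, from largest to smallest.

ApaI sites (GGGCCC) start at positions 10, 67, 77.
ApaI cuts after base 5 of each site (before the last base), so after positions 14, 71, 81.
Linear molecule, 3 cuts → 4 fragments:
  1–14 → 14 bp
  15–71 → 57 bp
  72–81 → 10 bp
  82–91 → 10 bp
Sorted largest to smallest: 57, 14, 10, 10 bp.

57, 14, 10, 10 bp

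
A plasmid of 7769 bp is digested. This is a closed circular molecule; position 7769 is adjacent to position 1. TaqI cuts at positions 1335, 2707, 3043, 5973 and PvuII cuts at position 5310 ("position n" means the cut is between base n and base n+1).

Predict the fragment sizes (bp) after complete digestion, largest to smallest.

3131, 2267, 1372, 663, 336 bp

Combined cut positions (sorted): 1335, 2707, 3043, 5310, 5973.
Circular molecule, 5 cuts → 5 fragments:
  2707 − 1335 = 1372 bp
  3043 − 2707 = 336 bp
  5310 − 3043 = 2267 bp
  5973 − 5310 = 663 bp
  wrap: 7769 − 5973 + 1335 = 3131 bp
Sorted largest to smallest: 3131, 2267, 1372, 663, 336 bp.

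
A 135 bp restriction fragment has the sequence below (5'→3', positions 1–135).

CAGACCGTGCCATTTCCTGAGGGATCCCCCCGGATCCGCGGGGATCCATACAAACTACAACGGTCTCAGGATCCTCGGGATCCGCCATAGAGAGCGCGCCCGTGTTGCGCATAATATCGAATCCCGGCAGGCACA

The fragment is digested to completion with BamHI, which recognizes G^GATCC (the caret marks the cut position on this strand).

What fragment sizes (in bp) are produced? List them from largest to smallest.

BamHI sites (GGATCC) start at positions 22, 32, 42, 69, 78.
BamHI cuts after the first base of each site, so after positions 22, 32, 42, 69, 78.
Linear molecule, 5 cuts → 6 fragments:
  1–22 → 22 bp
  23–32 → 10 bp
  33–42 → 10 bp
  43–69 → 27 bp
  70–78 → 9 bp
  79–135 → 57 bp
Sorted largest to smallest: 57, 27, 22, 10, 10, 9 bp.

57, 27, 22, 10, 10, 9 bp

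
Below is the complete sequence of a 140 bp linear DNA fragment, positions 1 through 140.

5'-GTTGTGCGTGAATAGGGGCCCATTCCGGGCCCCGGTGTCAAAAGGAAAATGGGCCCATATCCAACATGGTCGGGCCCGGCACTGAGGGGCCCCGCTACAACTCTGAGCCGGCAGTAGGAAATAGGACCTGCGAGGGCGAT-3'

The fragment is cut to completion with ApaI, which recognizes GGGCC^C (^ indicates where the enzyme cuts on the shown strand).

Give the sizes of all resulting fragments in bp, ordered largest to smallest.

ApaI sites (GGGCCC) start at positions 16, 27, 51, 72, 87.
ApaI cuts after base 5 of each site (before the last base), so after positions 20, 31, 55, 76, 91.
Linear molecule, 5 cuts → 6 fragments:
  1–20 → 20 bp
  21–31 → 11 bp
  32–55 → 24 bp
  56–76 → 21 bp
  77–91 → 15 bp
  92–140 → 49 bp
Sorted largest to smallest: 49, 24, 21, 20, 15, 11 bp.

49, 24, 21, 20, 15, 11 bp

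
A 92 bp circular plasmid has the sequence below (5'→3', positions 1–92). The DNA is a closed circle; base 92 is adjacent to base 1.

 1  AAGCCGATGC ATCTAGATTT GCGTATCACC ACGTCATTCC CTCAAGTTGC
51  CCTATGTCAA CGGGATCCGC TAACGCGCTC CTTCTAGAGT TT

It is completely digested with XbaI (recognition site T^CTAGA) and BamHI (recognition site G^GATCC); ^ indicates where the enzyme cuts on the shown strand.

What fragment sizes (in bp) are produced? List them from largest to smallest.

51, 21, 20 bp

XbaI sites (TCTAGA) start at positions 12, 83.
XbaI cuts after the first base of each site, so after positions 12, 83.
The BamHI site (GGATCC) starts at position 63.
BamHI cuts after the first base of each site, so after position 63.
Combined cut positions: 12, 63, 83.
Circular molecule, 3 cuts → 3 fragments:
  13–63 → 51 bp
  64–83 → 20 bp
  84–92 then 1–12 → 9 + 12 = 21 bp
Sorted largest to smallest: 51, 21, 20 bp.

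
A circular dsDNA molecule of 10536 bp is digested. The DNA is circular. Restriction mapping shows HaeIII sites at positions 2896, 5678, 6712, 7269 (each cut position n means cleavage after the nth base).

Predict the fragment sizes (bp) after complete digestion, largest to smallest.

6163, 2782, 1034, 557 bp

Circular molecule, 4 cuts → 4 fragments:
  5678 − 2896 = 2782 bp
  6712 − 5678 = 1034 bp
  7269 − 6712 = 557 bp
  wrap: 10536 − 7269 + 2896 = 6163 bp
Sorted largest to smallest: 6163, 2782, 1034, 557 bp.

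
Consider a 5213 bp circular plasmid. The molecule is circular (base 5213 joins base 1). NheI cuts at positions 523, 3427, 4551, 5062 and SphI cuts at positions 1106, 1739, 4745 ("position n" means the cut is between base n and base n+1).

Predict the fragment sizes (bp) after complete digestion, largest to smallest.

Combined cut positions (sorted): 523, 1106, 1739, 3427, 4551, 4745, 5062.
Circular molecule, 7 cuts → 7 fragments:
  1106 − 523 = 583 bp
  1739 − 1106 = 633 bp
  3427 − 1739 = 1688 bp
  4551 − 3427 = 1124 bp
  4745 − 4551 = 194 bp
  5062 − 4745 = 317 bp
  wrap: 5213 − 5062 + 523 = 674 bp
Sorted largest to smallest: 1688, 1124, 674, 633, 583, 317, 194 bp.

1688, 1124, 674, 633, 583, 317, 194 bp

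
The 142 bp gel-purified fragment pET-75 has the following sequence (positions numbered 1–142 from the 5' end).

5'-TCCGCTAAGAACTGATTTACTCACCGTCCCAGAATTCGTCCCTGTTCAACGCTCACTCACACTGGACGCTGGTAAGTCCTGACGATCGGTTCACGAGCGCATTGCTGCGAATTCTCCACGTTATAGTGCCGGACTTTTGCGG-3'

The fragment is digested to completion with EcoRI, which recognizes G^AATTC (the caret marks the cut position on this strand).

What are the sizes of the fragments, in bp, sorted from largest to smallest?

77, 33, 32 bp

EcoRI sites (GAATTC) start at positions 32, 109.
EcoRI cuts after the first base of each site, so after positions 32, 109.
Linear molecule, 2 cuts → 3 fragments:
  1–32 → 32 bp
  33–109 → 77 bp
  110–142 → 33 bp
Sorted largest to smallest: 77, 33, 32 bp.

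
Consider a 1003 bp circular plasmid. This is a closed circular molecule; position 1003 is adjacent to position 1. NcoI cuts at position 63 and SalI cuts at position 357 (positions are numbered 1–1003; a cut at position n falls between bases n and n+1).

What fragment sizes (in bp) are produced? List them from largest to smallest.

709, 294 bp

Combined cut positions (sorted): 63, 357.
Circular molecule, 2 cuts → 2 fragments:
  357 − 63 = 294 bp
  wrap: 1003 − 357 + 63 = 709 bp
Sorted largest to smallest: 709, 294 bp.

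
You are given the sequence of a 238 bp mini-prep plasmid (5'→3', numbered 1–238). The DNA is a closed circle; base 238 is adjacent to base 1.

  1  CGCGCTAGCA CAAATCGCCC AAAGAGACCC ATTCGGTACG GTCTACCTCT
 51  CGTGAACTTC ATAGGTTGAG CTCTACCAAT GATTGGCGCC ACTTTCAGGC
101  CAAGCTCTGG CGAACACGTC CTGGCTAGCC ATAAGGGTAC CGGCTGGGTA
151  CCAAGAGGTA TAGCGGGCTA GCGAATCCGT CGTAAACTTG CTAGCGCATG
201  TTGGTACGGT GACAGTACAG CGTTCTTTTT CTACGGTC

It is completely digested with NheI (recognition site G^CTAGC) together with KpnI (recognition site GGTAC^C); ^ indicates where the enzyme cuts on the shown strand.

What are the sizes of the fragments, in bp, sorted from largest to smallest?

120, 52, 23, 16, 16, 11 bp

NheI sites (GCTAGC) start at positions 4, 124, 167, 190.
NheI cuts after the first base of each site, so after positions 4, 124, 167, 190.
KpnI sites (GGTACC) start at positions 136, 147.
KpnI cuts after base 5 of each site (before the last base), so after positions 140, 151.
Combined cut positions: 4, 124, 140, 151, 167, 190.
Circular molecule, 6 cuts → 6 fragments:
  5–124 → 120 bp
  125–140 → 16 bp
  141–151 → 11 bp
  152–167 → 16 bp
  168–190 → 23 bp
  191–238 then 1–4 → 48 + 4 = 52 bp
Sorted largest to smallest: 120, 52, 23, 16, 16, 11 bp.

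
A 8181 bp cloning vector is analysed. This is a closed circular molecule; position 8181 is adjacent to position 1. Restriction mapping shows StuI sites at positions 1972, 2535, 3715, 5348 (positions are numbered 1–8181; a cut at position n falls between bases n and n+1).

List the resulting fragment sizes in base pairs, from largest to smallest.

Circular molecule, 4 cuts → 4 fragments:
  2535 − 1972 = 563 bp
  3715 − 2535 = 1180 bp
  5348 − 3715 = 1633 bp
  wrap: 8181 − 5348 + 1972 = 4805 bp
Sorted largest to smallest: 4805, 1633, 1180, 563 bp.

4805, 1633, 1180, 563 bp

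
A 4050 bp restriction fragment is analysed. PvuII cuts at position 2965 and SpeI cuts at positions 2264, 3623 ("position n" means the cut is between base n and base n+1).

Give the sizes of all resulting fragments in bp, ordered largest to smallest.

2264, 701, 658, 427 bp

Combined cut positions (sorted): 2264, 2965, 3623.
Linear molecule, 3 cuts → 4 fragments:
  2264 − 0 = 2264 bp
  2965 − 2264 = 701 bp
  3623 − 2965 = 658 bp
  4050 − 3623 = 427 bp
Sorted largest to smallest: 2264, 701, 658, 427 bp.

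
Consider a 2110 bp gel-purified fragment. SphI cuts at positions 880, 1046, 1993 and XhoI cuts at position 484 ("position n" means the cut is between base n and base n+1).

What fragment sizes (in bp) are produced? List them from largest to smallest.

Combined cut positions (sorted): 484, 880, 1046, 1993.
Linear molecule, 4 cuts → 5 fragments:
  484 − 0 = 484 bp
  880 − 484 = 396 bp
  1046 − 880 = 166 bp
  1993 − 1046 = 947 bp
  2110 − 1993 = 117 bp
Sorted largest to smallest: 947, 484, 396, 166, 117 bp.

947, 484, 396, 166, 117 bp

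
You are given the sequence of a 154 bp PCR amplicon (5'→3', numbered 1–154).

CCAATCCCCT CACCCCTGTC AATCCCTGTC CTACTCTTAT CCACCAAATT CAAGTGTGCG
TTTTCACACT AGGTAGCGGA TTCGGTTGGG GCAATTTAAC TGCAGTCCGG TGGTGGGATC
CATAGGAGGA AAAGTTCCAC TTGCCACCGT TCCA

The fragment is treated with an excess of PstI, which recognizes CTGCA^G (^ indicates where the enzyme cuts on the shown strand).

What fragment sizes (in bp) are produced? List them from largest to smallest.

The PstI site (CTGCAG) starts at position 100.
PstI cuts after base 5 of each site (before the last base), so after position 104.
Linear molecule, 1 cut → 2 fragments:
  1–104 → 104 bp
  105–154 → 50 bp
Sorted largest to smallest: 104, 50 bp.

104, 50 bp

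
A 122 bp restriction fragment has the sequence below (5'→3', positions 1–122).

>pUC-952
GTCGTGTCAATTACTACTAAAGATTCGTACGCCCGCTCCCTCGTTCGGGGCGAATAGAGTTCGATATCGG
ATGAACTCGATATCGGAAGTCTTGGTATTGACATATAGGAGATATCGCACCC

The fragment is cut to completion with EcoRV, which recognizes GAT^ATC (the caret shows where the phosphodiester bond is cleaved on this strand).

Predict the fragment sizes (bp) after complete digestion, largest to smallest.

EcoRV sites (GATATC) start at positions 63, 79, 111.
EcoRV cuts after base 3 of each site, so after positions 65, 81, 113.
Linear molecule, 3 cuts → 4 fragments:
  1–65 → 65 bp
  66–81 → 16 bp
  82–113 → 32 bp
  114–122 → 9 bp
Sorted largest to smallest: 65, 32, 16, 9 bp.

65, 32, 16, 9 bp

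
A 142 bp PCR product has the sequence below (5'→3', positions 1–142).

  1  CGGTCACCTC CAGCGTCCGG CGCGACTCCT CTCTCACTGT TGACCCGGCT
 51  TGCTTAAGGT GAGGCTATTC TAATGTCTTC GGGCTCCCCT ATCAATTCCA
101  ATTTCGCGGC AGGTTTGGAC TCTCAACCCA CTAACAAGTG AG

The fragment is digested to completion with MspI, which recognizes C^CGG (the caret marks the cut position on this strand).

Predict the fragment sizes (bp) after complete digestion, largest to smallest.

MspI sites (CCGG) start at positions 17, 45.
MspI cuts after the first base of each site, so after positions 17, 45.
Linear molecule, 2 cuts → 3 fragments:
  1–17 → 17 bp
  18–45 → 28 bp
  46–142 → 97 bp
Sorted largest to smallest: 97, 28, 17 bp.

97, 28, 17 bp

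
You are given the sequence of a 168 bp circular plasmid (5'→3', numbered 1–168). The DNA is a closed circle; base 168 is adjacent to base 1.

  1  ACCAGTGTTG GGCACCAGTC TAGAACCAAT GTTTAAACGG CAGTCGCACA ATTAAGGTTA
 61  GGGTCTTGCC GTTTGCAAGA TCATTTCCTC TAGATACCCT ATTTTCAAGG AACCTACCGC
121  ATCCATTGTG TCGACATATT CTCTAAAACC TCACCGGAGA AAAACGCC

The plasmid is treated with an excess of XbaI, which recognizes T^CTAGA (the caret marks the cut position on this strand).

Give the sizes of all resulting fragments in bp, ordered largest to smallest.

XbaI sites (TCTAGA) start at positions 19, 89.
XbaI cuts after the first base of each site, so after positions 19, 89.
Circular molecule, 2 cuts → 2 fragments:
  20–89 → 70 bp
  90–168 then 1–19 → 79 + 19 = 98 bp
Sorted largest to smallest: 98, 70 bp.

98, 70 bp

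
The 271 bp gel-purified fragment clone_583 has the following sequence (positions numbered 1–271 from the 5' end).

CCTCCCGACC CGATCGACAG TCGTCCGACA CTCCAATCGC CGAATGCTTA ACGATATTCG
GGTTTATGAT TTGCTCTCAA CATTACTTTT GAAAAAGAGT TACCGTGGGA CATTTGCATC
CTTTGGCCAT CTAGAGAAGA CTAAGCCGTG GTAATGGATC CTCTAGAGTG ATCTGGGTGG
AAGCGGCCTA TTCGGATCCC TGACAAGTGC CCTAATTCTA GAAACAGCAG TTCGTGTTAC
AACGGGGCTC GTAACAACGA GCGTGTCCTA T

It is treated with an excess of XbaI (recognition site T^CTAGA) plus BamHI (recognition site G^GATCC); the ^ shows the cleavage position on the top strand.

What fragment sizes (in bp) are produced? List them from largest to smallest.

XbaI sites (TCTAGA) start at positions 130, 162, 217.
XbaI cuts after the first base of each site, so after positions 130, 162, 217.
BamHI sites (GGATCC) start at positions 156, 194.
BamHI cuts after the first base of each site, so after positions 156, 194.
Combined cut positions: 130, 156, 162, 194, 217.
Linear molecule, 5 cuts → 6 fragments:
  1–130 → 130 bp
  131–156 → 26 bp
  157–162 → 6 bp
  163–194 → 32 bp
  195–217 → 23 bp
  218–271 → 54 bp
Sorted largest to smallest: 130, 54, 32, 26, 23, 6 bp.

130, 54, 32, 26, 23, 6 bp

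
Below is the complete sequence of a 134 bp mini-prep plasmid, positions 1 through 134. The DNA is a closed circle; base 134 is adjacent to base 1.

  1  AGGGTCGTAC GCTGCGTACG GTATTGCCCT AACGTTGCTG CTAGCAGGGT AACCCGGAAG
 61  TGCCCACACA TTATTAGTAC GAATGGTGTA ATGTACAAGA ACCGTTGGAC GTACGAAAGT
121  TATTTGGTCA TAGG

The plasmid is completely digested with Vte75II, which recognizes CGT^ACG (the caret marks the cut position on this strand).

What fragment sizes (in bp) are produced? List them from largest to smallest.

95, 30, 9 bp

Vte75II sites (CGTACG) start at positions 6, 15, 110.
Vte75II cuts after base 3 of each site, so after positions 8, 17, 112.
Circular molecule, 3 cuts → 3 fragments:
  9–17 → 9 bp
  18–112 → 95 bp
  113–134 then 1–8 → 22 + 8 = 30 bp
Sorted largest to smallest: 95, 30, 9 bp.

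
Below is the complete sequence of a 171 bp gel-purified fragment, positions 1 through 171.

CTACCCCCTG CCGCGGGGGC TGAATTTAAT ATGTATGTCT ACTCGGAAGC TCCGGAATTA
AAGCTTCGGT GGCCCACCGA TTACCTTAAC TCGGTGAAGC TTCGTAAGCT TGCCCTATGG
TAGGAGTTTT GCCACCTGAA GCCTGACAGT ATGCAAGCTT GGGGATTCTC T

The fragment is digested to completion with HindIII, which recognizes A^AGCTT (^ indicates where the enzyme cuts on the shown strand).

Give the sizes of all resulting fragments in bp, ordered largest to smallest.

61, 49, 36, 16, 9 bp

HindIII sites (AAGCTT) start at positions 61, 97, 106, 155.
HindIII cuts after the first base of each site, so after positions 61, 97, 106, 155.
Linear molecule, 4 cuts → 5 fragments:
  1–61 → 61 bp
  62–97 → 36 bp
  98–106 → 9 bp
  107–155 → 49 bp
  156–171 → 16 bp
Sorted largest to smallest: 61, 49, 36, 16, 9 bp.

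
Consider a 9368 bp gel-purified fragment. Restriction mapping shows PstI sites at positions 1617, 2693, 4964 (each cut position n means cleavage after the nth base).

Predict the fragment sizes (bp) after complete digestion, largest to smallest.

4404, 2271, 1617, 1076 bp

Linear molecule, 3 cuts → 4 fragments:
  1617 − 0 = 1617 bp
  2693 − 1617 = 1076 bp
  4964 − 2693 = 2271 bp
  9368 − 4964 = 4404 bp
Sorted largest to smallest: 4404, 2271, 1617, 1076 bp.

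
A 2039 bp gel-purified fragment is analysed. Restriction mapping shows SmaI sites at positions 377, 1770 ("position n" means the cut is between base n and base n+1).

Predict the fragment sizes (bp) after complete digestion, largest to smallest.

1393, 377, 269 bp

Linear molecule, 2 cuts → 3 fragments:
  377 − 0 = 377 bp
  1770 − 377 = 1393 bp
  2039 − 1770 = 269 bp
Sorted largest to smallest: 1393, 377, 269 bp.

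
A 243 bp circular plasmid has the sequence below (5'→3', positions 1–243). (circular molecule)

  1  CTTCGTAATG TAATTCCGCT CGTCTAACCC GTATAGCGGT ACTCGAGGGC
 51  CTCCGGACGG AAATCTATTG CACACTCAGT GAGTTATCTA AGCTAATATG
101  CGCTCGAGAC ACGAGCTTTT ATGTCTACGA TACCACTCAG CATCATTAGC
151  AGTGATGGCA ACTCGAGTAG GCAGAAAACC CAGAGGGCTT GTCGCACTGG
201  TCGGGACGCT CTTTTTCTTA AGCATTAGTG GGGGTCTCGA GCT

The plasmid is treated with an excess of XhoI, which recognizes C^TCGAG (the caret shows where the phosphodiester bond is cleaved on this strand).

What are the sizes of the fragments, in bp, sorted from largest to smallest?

XhoI sites (CTCGAG) start at positions 42, 103, 162, 236.
XhoI cuts after the first base of each site, so after positions 42, 103, 162, 236.
Circular molecule, 4 cuts → 4 fragments:
  43–103 → 61 bp
  104–162 → 59 bp
  163–236 → 74 bp
  237–243 then 1–42 → 7 + 42 = 49 bp
Sorted largest to smallest: 74, 61, 59, 49 bp.

74, 61, 59, 49 bp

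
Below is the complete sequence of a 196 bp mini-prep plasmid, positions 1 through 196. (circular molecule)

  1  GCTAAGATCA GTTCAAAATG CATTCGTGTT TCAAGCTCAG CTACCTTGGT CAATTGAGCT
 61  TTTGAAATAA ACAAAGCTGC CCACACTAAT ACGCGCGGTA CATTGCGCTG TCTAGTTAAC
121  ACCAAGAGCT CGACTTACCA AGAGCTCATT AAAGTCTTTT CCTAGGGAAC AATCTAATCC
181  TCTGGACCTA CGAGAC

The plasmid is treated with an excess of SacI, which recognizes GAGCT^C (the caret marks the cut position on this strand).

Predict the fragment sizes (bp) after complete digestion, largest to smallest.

SacI sites (GAGCTC) start at positions 126, 142.
SacI cuts after base 5 of each site (before the last base), so after positions 130, 146.
Circular molecule, 2 cuts → 2 fragments:
  131–146 → 16 bp
  147–196 then 1–130 → 50 + 130 = 180 bp
Sorted largest to smallest: 180, 16 bp.

180, 16 bp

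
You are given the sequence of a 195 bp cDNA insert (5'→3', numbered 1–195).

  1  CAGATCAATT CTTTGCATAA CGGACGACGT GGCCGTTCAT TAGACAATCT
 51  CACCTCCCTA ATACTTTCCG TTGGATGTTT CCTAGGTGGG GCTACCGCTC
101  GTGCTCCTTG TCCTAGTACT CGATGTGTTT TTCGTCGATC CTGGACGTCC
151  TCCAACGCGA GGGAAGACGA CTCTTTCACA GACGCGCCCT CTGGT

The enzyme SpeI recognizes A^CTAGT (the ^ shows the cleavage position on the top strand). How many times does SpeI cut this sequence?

No occurrence of ACTAGT is present in the sequence.
SpeI does not cut: 0 sites.

0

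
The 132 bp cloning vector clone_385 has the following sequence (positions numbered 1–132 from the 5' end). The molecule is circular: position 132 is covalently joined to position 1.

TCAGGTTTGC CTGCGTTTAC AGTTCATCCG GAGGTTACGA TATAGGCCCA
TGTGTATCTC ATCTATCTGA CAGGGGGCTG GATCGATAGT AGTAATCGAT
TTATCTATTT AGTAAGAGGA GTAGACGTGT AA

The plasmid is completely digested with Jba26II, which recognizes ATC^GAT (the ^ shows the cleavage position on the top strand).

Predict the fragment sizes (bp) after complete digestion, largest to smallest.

Jba26II sites (ATCGAT) start at positions 82, 95.
Jba26II cuts after base 3 of each site, so after positions 84, 97.
Circular molecule, 2 cuts → 2 fragments:
  85–97 → 13 bp
  98–132 then 1–84 → 35 + 84 = 119 bp
Sorted largest to smallest: 119, 13 bp.

119, 13 bp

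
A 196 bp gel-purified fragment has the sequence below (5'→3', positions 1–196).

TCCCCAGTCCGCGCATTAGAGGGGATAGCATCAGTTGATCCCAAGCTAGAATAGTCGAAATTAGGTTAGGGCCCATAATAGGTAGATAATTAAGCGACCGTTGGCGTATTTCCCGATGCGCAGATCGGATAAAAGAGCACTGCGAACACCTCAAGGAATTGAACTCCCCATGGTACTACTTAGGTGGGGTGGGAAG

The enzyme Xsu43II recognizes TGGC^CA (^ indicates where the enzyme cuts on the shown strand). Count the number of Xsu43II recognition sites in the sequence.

No occurrence of TGGCCA is present in the sequence.
Xsu43II does not cut: 0 sites.

0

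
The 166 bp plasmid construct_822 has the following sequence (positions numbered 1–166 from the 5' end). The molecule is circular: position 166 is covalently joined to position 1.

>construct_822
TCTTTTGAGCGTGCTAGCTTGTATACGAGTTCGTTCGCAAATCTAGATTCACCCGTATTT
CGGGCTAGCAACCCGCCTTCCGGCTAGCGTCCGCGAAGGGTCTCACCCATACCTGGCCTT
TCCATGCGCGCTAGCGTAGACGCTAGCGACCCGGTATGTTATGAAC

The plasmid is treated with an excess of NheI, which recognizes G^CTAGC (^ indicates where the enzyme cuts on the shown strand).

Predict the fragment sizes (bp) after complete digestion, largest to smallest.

51, 47, 37, 19, 12 bp

NheI sites (GCTAGC) start at positions 13, 64, 83, 130, 142.
NheI cuts after the first base of each site, so after positions 13, 64, 83, 130, 142.
Circular molecule, 5 cuts → 5 fragments:
  14–64 → 51 bp
  65–83 → 19 bp
  84–130 → 47 bp
  131–142 → 12 bp
  143–166 then 1–13 → 24 + 13 = 37 bp
Sorted largest to smallest: 51, 47, 37, 19, 12 bp.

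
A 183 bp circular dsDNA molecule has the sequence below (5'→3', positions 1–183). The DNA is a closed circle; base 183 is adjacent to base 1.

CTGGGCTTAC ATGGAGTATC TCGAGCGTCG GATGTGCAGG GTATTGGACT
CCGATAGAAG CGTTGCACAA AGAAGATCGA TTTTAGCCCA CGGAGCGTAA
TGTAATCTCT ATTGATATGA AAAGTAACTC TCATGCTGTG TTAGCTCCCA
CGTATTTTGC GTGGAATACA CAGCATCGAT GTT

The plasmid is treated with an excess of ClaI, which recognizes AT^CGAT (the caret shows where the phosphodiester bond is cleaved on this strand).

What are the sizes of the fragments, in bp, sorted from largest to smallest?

99, 84 bp

ClaI sites (ATCGAT) start at positions 76, 175.
ClaI cuts after base 2 of each site, so after positions 77, 176.
Circular molecule, 2 cuts → 2 fragments:
  78–176 → 99 bp
  177–183 then 1–77 → 7 + 77 = 84 bp
Sorted largest to smallest: 99, 84 bp.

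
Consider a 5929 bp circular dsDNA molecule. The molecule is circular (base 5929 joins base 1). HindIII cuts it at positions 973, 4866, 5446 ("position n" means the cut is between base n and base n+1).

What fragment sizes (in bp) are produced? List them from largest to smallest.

3893, 1456, 580 bp

Circular molecule, 3 cuts → 3 fragments:
  4866 − 973 = 3893 bp
  5446 − 4866 = 580 bp
  wrap: 5929 − 5446 + 973 = 1456 bp
Sorted largest to smallest: 3893, 1456, 580 bp.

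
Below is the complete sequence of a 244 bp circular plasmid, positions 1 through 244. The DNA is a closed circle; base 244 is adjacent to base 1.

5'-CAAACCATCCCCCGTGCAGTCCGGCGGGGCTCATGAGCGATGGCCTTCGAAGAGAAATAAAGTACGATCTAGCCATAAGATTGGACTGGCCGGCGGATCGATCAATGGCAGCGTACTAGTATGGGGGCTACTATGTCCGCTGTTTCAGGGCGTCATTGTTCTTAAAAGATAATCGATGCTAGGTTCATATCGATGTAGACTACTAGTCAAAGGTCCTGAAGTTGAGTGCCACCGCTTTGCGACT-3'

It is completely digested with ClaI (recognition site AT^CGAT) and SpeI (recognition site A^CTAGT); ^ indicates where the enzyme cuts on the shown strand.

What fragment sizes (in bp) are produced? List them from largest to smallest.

140, 58, 17, 17, 12 bp

ClaI sites (ATCGAT) start at positions 97, 172, 189.
ClaI cuts after base 2 of each site, so after positions 98, 173, 190.
SpeI sites (ACTAGT) start at positions 115, 202.
SpeI cuts after the first base of each site, so after positions 115, 202.
Combined cut positions: 98, 115, 173, 190, 202.
Circular molecule, 5 cuts → 5 fragments:
  99–115 → 17 bp
  116–173 → 58 bp
  174–190 → 17 bp
  191–202 → 12 bp
  203–244 then 1–98 → 42 + 98 = 140 bp
Sorted largest to smallest: 140, 58, 17, 17, 12 bp.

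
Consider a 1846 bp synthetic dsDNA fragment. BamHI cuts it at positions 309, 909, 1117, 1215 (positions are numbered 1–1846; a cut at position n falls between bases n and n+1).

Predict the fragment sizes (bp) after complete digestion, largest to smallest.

631, 600, 309, 208, 98 bp

Linear molecule, 4 cuts → 5 fragments:
  309 − 0 = 309 bp
  909 − 309 = 600 bp
  1117 − 909 = 208 bp
  1215 − 1117 = 98 bp
  1846 − 1215 = 631 bp
Sorted largest to smallest: 631, 600, 309, 208, 98 bp.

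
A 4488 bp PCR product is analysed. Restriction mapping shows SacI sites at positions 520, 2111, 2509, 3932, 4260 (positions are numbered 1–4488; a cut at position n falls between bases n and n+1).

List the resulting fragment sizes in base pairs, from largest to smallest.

1591, 1423, 520, 398, 328, 228 bp

Linear molecule, 5 cuts → 6 fragments:
  520 − 0 = 520 bp
  2111 − 520 = 1591 bp
  2509 − 2111 = 398 bp
  3932 − 2509 = 1423 bp
  4260 − 3932 = 328 bp
  4488 − 4260 = 228 bp
Sorted largest to smallest: 1591, 1423, 520, 398, 328, 228 bp.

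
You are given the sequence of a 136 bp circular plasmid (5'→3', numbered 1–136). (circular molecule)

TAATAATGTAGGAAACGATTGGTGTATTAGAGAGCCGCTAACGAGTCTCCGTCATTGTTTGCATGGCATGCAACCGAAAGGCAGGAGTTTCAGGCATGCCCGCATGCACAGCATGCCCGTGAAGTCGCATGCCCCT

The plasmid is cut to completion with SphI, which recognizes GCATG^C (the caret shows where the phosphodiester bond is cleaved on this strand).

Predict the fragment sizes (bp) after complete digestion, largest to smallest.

SphI sites (GCATGC) start at positions 66, 94, 102, 111, 127.
SphI cuts after base 5 of each site (before the last base), so after positions 70, 98, 106, 115, 131.
Circular molecule, 5 cuts → 5 fragments:
  71–98 → 28 bp
  99–106 → 8 bp
  107–115 → 9 bp
  116–131 → 16 bp
  132–136 then 1–70 → 5 + 70 = 75 bp
Sorted largest to smallest: 75, 28, 16, 9, 8 bp.

75, 28, 16, 9, 8 bp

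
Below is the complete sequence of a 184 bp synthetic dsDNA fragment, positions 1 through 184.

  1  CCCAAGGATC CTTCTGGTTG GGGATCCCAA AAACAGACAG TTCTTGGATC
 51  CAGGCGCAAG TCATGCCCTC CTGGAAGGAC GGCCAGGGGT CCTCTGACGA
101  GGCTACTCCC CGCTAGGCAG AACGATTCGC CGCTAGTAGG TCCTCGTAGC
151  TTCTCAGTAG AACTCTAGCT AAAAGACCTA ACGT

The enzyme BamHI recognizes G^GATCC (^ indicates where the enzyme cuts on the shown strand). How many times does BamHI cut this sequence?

GGATCC occurs starting at positions 6, 22, 46.
BamHI cuts at 3 sites.

3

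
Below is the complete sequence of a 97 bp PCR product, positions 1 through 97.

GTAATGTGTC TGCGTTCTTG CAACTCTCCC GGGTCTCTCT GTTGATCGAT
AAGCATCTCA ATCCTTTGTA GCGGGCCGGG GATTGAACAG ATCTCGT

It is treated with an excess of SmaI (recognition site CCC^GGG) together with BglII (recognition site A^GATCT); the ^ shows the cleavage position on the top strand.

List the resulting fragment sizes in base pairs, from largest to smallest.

59, 30, 8 bp

The SmaI site (CCCGGG) starts at position 28.
SmaI cuts after base 3 of each site, so after position 30.
The BglII site (AGATCT) starts at position 89.
BglII cuts after the first base of each site, so after position 89.
Combined cut positions: 30, 89.
Linear molecule, 2 cuts → 3 fragments:
  1–30 → 30 bp
  31–89 → 59 bp
  90–97 → 8 bp
Sorted largest to smallest: 59, 30, 8 bp.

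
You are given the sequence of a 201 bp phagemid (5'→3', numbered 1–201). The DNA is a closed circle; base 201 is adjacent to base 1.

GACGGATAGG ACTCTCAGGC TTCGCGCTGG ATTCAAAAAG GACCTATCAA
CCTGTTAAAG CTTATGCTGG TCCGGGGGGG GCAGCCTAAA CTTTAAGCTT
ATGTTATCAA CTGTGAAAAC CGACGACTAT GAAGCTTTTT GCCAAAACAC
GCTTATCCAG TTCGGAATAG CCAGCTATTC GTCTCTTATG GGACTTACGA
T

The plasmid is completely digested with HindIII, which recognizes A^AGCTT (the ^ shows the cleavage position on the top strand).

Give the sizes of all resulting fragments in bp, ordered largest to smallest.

HindIII sites (AAGCTT) start at positions 58, 95, 132.
HindIII cuts after the first base of each site, so after positions 58, 95, 132.
Circular molecule, 3 cuts → 3 fragments:
  59–95 → 37 bp
  96–132 → 37 bp
  133–201 then 1–58 → 69 + 58 = 127 bp
Sorted largest to smallest: 127, 37, 37 bp.

127, 37, 37 bp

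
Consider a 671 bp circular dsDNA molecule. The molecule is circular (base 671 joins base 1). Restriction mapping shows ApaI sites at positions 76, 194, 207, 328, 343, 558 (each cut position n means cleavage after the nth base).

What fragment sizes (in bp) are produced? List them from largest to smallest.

215, 189, 121, 118, 15, 13 bp

Circular molecule, 6 cuts → 6 fragments:
  194 − 76 = 118 bp
  207 − 194 = 13 bp
  328 − 207 = 121 bp
  343 − 328 = 15 bp
  558 − 343 = 215 bp
  wrap: 671 − 558 + 76 = 189 bp
Sorted largest to smallest: 215, 189, 121, 118, 15, 13 bp.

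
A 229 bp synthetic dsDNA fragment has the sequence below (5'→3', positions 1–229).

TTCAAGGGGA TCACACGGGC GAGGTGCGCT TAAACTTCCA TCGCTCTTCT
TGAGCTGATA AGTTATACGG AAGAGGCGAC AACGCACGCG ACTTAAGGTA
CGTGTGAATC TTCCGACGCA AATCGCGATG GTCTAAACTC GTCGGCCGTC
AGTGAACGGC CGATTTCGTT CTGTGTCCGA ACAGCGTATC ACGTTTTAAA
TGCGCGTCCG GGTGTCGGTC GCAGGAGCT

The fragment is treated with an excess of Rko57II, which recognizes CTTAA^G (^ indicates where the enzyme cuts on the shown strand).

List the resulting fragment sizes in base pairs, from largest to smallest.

133, 96 bp

The Rko57II site (CTTAAG) starts at position 92.
Rko57II cuts after base 5 of each site (before the last base), so after position 96.
Linear molecule, 1 cut → 2 fragments:
  1–96 → 96 bp
  97–229 → 133 bp
Sorted largest to smallest: 133, 96 bp.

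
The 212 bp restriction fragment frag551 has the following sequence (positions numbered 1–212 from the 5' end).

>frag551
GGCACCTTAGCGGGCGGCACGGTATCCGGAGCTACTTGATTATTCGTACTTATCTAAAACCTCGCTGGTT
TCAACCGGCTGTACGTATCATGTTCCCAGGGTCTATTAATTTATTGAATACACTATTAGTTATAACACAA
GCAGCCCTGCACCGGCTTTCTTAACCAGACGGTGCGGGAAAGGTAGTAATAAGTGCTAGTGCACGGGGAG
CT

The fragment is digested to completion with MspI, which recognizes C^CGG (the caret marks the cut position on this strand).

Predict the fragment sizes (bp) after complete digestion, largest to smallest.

77, 60, 49, 26 bp

MspI sites (CCGG) start at positions 26, 75, 152.
MspI cuts after the first base of each site, so after positions 26, 75, 152.
Linear molecule, 3 cuts → 4 fragments:
  1–26 → 26 bp
  27–75 → 49 bp
  76–152 → 77 bp
  153–212 → 60 bp
Sorted largest to smallest: 77, 60, 49, 26 bp.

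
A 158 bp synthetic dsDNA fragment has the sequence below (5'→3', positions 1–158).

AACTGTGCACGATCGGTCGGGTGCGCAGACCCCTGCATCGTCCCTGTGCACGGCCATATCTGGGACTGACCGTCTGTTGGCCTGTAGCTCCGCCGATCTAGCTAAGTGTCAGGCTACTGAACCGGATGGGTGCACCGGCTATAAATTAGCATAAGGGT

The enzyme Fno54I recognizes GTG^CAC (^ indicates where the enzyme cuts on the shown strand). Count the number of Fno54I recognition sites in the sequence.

3

GTGCAC occurs starting at positions 5, 46, 130.
Fno54I cuts at 3 sites.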